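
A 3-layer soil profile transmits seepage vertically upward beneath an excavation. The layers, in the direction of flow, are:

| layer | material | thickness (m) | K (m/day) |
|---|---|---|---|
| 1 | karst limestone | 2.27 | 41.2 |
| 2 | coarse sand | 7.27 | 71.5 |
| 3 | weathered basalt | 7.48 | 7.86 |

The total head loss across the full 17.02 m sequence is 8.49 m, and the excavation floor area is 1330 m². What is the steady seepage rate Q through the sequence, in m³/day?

10200

Flow is perpendicular to layering, so the layers act in series and the equivalent K is the thickness-weighted harmonic mean.
Total thickness L = 2.27 + 7.27 + 7.48 = 17.02 m.
Σ(b_i/K_i) = 2.27/41.2 + 7.27/71.5 + 7.48/7.86 = 1.108 d.
K_eq = L / Σ(b_i/K_i) = 17.02 / 1.108 = 15.36 m/day.
Q = K_eq · A · (Δh/L) = 15.36 × 1330 × (8.49/17.02) = 10187 m³/day.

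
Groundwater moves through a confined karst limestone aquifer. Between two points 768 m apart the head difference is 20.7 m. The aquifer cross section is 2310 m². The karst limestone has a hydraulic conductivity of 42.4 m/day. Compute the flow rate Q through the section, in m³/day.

2640

Hydraulic gradient i = Δh / L = 20.7 / 768 = 0.02695.
Darcy's law: Q = K · A · i = 42.40 × 2310 × 0.02695 = 2640 m³/day.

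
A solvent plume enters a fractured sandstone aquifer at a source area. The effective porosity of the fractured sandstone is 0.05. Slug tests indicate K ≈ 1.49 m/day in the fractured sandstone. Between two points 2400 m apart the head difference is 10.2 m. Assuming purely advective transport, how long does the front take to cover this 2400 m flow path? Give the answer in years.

51.9

Hydraulic gradient i = Δh / L = 10.2 / 2400 = 0.004250.
Darcy flux q = K · i = 1.490 × 0.004250 = 0.006332 m/day.
Seepage velocity v = q / n_e = 0.006332 / 0.05 = 0.1266 m/day.
Travel time t = L / v = 2400 / 0.1266 = 18950 days = 51.88 years.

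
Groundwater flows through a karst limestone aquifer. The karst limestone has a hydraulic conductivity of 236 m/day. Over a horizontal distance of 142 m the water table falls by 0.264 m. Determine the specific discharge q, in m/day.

0.439

Hydraulic gradient i = Δh / L = 0.264 / 142 = 0.001859.
Specific discharge q = K · i = 236.0 × 0.001859 = 0.4388 m/day.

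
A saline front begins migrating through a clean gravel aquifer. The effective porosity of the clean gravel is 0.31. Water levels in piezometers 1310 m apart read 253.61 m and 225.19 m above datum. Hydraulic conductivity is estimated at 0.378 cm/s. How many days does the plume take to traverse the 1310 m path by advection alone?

57.3

Convert K: 0.378 cm/s × 864 = 326.6 m/day.
Hydraulic gradient i = (253.61 − 225.19) / 1310 = 28.42 / 1310 = 0.02169.
Darcy flux q = K · i = 326.6 × 0.02169 = 7.085 m/day.
Seepage velocity v = q / n_e = 7.085 / 0.31 = 22.86 m/day.
Travel time t = L / v = 1310 / 22.86 = 57.32 days.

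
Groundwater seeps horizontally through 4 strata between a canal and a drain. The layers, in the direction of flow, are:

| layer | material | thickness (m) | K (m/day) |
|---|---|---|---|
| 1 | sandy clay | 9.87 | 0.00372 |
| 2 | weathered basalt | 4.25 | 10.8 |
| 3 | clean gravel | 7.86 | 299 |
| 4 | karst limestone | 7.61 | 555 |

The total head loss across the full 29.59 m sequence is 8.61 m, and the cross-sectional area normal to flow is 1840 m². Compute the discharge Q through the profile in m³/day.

5.97

Flow is perpendicular to layering, so the layers act in series and the equivalent K is the thickness-weighted harmonic mean.
Total thickness L = 9.87 + 4.25 + 7.86 + 7.61 = 29.59 m.
Σ(b_i/K_i) = 9.87/0.00372 + 4.25/10.8 + 7.86/299 + 7.61/555 = 2654 d.
K_eq = L / Σ(b_i/K_i) = 29.59 / 2654 = 0.01115 m/day.
Q = K_eq · A · (Δh/L) = 0.01115 × 1840 × (8.61/29.59) = 5.970 m³/day.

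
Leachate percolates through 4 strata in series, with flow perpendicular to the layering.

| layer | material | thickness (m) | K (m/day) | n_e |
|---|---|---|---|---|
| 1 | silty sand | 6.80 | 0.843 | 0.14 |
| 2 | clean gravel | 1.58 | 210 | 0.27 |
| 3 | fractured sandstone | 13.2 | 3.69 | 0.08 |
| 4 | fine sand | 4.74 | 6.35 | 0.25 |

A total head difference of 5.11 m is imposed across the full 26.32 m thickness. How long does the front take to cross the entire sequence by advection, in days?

8.78

With flow normal to the layers, continuity requires the same specific discharge q through every layer.
Σ(b_i/K_i) = 6.80/0.843 + 1.58/210 + 13.2/3.69 + 4.74/6.35 = 12.40 d.
q = Δh / Σ(b_i/K_i) = 5.11 / 12.40 = 0.4122 m/day.
In each layer the seepage velocity is v_i = q/n_i, so the layer transit time is t_i = b_i·n_i / q:
  layer 1 (silty sand): t_1 = 6.80 × 0.14 / 0.4122 = 2.310 d
  layer 2 (clean gravel): t_2 = 1.58 × 0.27 / 0.4122 = 1.035 d
  layer 3 (fractured sandstone): t_3 = 13.2 × 0.08 / 0.4122 = 2.562 d
  layer 4 (fine sand): t_4 = 4.74 × 0.25 / 0.4122 = 2.875 d
Total t = Σ t_i = 8.782 days.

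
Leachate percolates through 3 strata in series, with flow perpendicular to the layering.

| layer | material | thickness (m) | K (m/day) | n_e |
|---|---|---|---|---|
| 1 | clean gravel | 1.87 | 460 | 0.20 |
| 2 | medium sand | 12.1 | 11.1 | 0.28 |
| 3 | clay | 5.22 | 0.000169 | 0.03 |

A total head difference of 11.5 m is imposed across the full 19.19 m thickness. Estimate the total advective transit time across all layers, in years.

28.8

With flow normal to the layers, continuity requires the same specific discharge q through every layer.
Σ(b_i/K_i) = 1.87/460 + 12.1/11.1 + 5.22/0.000169 = 30889 d.
q = Δh / Σ(b_i/K_i) = 11.5 / 30889 = 0.0003723 m/day.
In each layer the seepage velocity is v_i = q/n_i, so the layer transit time is t_i = b_i·n_i / q:
  layer 1 (clean gravel): t_1 = 1.87 × 0.20 / 0.0003723 = 1005 d
  layer 2 (medium sand): t_2 = 12.1 × 0.28 / 0.0003723 = 9100 d
  layer 3 (clay): t_3 = 5.22 × 0.03 / 0.0003723 = 420.6 d
Total t = Σ t_i = 10525 days = 28.82 years.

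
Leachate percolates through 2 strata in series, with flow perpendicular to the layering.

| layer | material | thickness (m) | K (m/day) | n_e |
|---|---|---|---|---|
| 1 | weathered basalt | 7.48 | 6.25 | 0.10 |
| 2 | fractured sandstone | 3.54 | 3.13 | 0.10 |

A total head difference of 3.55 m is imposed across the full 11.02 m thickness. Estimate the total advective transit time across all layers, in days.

With flow normal to the layers, continuity requires the same specific discharge q through every layer.
Σ(b_i/K_i) = 7.48/6.25 + 3.54/3.13 = 2.328 d.
q = Δh / Σ(b_i/K_i) = 3.55 / 2.328 = 1.525 m/day.
In each layer the seepage velocity is v_i = q/n_i, so the layer transit time is t_i = b_i·n_i / q:
  layer 1 (weathered basalt): t_1 = 7.48 × 0.10 / 1.525 = 0.4905 d
  layer 2 (fractured sandstone): t_2 = 3.54 × 0.10 / 1.525 = 0.2321 d
Total t = Σ t_i = 0.7226 days.

0.723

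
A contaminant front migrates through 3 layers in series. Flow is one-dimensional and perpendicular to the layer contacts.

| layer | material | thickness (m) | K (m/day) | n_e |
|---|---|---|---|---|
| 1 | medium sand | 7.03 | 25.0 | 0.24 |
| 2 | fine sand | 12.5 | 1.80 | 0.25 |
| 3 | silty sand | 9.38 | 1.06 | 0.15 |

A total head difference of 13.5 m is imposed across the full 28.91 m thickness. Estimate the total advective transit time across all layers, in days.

7.41

With flow normal to the layers, continuity requires the same specific discharge q through every layer.
Σ(b_i/K_i) = 7.03/25.0 + 12.5/1.80 + 9.38/1.06 = 16.07 d.
q = Δh / Σ(b_i/K_i) = 13.5 / 16.07 = 0.8398 m/day.
In each layer the seepage velocity is v_i = q/n_i, so the layer transit time is t_i = b_i·n_i / q:
  layer 1 (medium sand): t_1 = 7.03 × 0.24 / 0.8398 = 2.009 d
  layer 2 (fine sand): t_2 = 12.5 × 0.25 / 0.8398 = 3.721 d
  layer 3 (silty sand): t_3 = 9.38 × 0.15 / 0.8398 = 1.675 d
Total t = Σ t_i = 7.405 days.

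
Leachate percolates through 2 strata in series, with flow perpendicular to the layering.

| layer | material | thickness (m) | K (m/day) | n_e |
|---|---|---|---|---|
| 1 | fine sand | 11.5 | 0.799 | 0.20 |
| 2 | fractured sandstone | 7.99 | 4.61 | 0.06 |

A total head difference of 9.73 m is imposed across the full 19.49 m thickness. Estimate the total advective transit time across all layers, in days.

With flow normal to the layers, continuity requires the same specific discharge q through every layer.
Σ(b_i/K_i) = 11.5/0.799 + 7.99/4.61 = 16.13 d.
q = Δh / Σ(b_i/K_i) = 9.73 / 16.13 = 0.6034 m/day.
In each layer the seepage velocity is v_i = q/n_i, so the layer transit time is t_i = b_i·n_i / q:
  layer 1 (fine sand): t_1 = 11.5 × 0.20 / 0.6034 = 3.812 d
  layer 2 (fractured sandstone): t_2 = 7.99 × 0.06 / 0.6034 = 0.7945 d
Total t = Σ t_i = 4.606 days.

4.61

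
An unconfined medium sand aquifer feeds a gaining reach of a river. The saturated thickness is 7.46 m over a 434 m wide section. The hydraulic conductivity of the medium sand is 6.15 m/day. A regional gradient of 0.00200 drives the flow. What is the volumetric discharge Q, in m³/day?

Cross-sectional area A = 434 × 7.46 = 3238 m².
Hydraulic gradient i = 0.00200.
Darcy's law: Q = K · A · i = 6.150 × 3238 × 0.002000 = 39.82 m³/day.

39.8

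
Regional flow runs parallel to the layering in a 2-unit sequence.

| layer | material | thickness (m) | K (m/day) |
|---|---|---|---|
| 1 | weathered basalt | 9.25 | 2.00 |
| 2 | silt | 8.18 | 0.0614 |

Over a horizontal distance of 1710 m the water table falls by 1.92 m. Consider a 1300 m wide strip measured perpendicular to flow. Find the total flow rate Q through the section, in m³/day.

27.7

Flow is parallel to layering, so each bed carries its own Darcy discharge and the transmissivities add.
Σ(K_i·b_i) = 2.00×9.25 + 0.0614×8.18 = 19.00 m²/day.
Hydraulic gradient i = Δh / L = 1.92 / 1710 = 0.001123.
Q = Σ(K_i·b_i) · W · i = 19.00 × 1300 × 0.001123 = 27.74 m³/day.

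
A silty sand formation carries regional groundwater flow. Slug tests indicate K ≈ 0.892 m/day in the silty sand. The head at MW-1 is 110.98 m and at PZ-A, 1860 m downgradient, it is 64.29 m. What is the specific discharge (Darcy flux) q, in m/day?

0.0224

Hydraulic gradient i = (110.98 − 64.29) / 1860 = 46.69 / 1860 = 0.02510.
Specific discharge q = K · i = 0.8920 × 0.02510 = 0.02239 m/day.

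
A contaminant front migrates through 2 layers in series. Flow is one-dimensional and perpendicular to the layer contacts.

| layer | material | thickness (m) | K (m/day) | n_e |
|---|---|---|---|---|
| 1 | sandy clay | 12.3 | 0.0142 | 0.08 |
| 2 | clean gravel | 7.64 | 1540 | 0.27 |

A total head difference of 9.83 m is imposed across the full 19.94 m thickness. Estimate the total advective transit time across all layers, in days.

With flow normal to the layers, continuity requires the same specific discharge q through every layer.
Σ(b_i/K_i) = 12.3/0.0142 + 7.64/1540 = 866.2 d.
q = Δh / Σ(b_i/K_i) = 9.83 / 866.2 = 0.01135 m/day.
In each layer the seepage velocity is v_i = q/n_i, so the layer transit time is t_i = b_i·n_i / q:
  layer 1 (sandy clay): t_1 = 12.3 × 0.08 / 0.01135 = 86.71 d
  layer 2 (clean gravel): t_2 = 7.64 × 0.27 / 0.01135 = 181.8 d
Total t = Σ t_i = 268.5 days.

268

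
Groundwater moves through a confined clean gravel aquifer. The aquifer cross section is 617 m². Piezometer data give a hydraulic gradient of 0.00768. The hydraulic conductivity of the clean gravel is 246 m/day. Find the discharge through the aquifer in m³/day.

Hydraulic gradient i = 0.00768.
Darcy's law: Q = K · A · i = 246.0 × 617.0 × 0.007680 = 1166 m³/day.

1170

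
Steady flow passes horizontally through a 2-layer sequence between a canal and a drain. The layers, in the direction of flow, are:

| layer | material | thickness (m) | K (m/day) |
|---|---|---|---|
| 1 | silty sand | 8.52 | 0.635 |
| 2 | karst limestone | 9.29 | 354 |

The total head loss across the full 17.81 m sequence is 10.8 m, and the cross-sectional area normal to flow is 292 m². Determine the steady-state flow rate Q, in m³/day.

235

Flow is perpendicular to layering, so the layers act in series and the equivalent K is the thickness-weighted harmonic mean.
Total thickness L = 8.52 + 9.29 = 17.81 m.
Σ(b_i/K_i) = 8.52/0.635 + 9.29/354 = 13.44 d.
K_eq = L / Σ(b_i/K_i) = 17.81 / 13.44 = 1.325 m/day.
Q = K_eq · A · (Δh/L) = 1.325 × 292 × (10.8/17.81) = 234.6 m³/day.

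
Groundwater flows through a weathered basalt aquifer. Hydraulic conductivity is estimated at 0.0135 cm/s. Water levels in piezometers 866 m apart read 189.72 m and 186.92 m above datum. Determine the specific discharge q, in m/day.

Convert K: 0.0135 cm/s × 864 = 11.66 m/day.
Hydraulic gradient i = (189.72 − 186.92) / 866 = 2.8 / 866 = 0.003233.
Specific discharge q = K · i = 11.66 × 0.003233 = 0.03771 m/day.

0.0377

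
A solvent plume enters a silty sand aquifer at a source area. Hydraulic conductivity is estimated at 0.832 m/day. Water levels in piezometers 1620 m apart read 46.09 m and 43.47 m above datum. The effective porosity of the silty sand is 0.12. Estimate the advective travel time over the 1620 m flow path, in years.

Hydraulic gradient i = (46.09 − 43.47) / 1620 = 2.62 / 1620 = 0.001617.
Darcy flux q = K · i = 0.8320 × 0.001617 = 0.001346 m/day.
Seepage velocity v = q / n_e = 0.001346 / 0.12 = 0.01121 m/day.
Travel time t = L / v = 1620 / 0.01121 = 1.445e+05 days = 395.5 years.

396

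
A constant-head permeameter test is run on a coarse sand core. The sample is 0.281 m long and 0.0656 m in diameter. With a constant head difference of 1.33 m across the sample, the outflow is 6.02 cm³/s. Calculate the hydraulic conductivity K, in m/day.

32.5

Cross-sectional area A = π·(d/2)² = π × (0.0656/2)² = 0.003380 m².
Convert discharge: 6.02 cm³/s = 6.020e-06 m³/s.
Darcy's law rearranged: K = Q·L / (A·Δh) = 6.020e-06 × 0.281 / (0.003380 × 1.33) = 0.0003763 m/s = 32.51 m/day.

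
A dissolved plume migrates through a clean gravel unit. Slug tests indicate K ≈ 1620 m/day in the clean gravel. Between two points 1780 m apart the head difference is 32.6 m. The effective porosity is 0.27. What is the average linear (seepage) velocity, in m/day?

110

Hydraulic gradient i = Δh / L = 32.6 / 1780 = 0.01831.
Darcy flux q = K · i = 1620 × 0.01831 = 29.67 m/day.
Seepage velocity v = q / n_e = 29.67 / 0.27 = 109.9 m/day.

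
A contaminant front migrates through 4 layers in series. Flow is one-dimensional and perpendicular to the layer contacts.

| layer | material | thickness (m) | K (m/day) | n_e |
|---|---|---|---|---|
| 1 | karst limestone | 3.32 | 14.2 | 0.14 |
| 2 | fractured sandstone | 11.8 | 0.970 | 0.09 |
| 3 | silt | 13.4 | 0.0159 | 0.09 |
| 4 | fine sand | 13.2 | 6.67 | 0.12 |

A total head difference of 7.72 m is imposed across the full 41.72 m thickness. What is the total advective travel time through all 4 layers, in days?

With flow normal to the layers, continuity requires the same specific discharge q through every layer.
Σ(b_i/K_i) = 3.32/14.2 + 11.8/0.970 + 13.4/0.0159 + 13.2/6.67 = 857.1 d.
q = Δh / Σ(b_i/K_i) = 7.72 / 857.1 = 0.009007 m/day.
In each layer the seepage velocity is v_i = q/n_i, so the layer transit time is t_i = b_i·n_i / q:
  layer 1 (karst limestone): t_1 = 3.32 × 0.14 / 0.009007 = 51.61 d
  layer 2 (fractured sandstone): t_2 = 11.8 × 0.09 / 0.009007 = 117.9 d
  layer 3 (silt): t_3 = 13.4 × 0.09 / 0.009007 = 133.9 d
  layer 4 (fine sand): t_4 = 13.2 × 0.12 / 0.009007 = 175.9 d
Total t = Σ t_i = 479.3 days.

479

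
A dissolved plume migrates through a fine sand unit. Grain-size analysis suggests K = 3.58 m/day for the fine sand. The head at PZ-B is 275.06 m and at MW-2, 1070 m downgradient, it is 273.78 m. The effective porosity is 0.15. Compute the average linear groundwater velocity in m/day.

0.0286

Hydraulic gradient i = (275.06 − 273.78) / 1070 = 1.28 / 1070 = 0.001196.
Darcy flux q = K · i = 3.580 × 0.001196 = 0.004283 m/day.
Seepage velocity v = q / n_e = 0.004283 / 0.15 = 0.02855 m/day.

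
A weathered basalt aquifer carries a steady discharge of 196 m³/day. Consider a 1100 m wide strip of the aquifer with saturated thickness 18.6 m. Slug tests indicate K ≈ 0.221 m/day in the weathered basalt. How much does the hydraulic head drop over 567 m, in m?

24.6

Cross-sectional area A = 1100 × 18.6 = 20460 m².
From Q = K·A·i, i = Q / (K·A) = 196 / (0.2210 × 20460) = 0.04335.
Head loss Δh = i · L = 0.04335 × 567 = 24.58 m.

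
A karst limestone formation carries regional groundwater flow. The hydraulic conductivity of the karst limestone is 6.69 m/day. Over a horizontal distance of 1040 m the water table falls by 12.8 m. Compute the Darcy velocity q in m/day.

0.0823

Hydraulic gradient i = Δh / L = 12.8 / 1040 = 0.01231.
Specific discharge q = K · i = 6.690 × 0.01231 = 0.08234 m/day.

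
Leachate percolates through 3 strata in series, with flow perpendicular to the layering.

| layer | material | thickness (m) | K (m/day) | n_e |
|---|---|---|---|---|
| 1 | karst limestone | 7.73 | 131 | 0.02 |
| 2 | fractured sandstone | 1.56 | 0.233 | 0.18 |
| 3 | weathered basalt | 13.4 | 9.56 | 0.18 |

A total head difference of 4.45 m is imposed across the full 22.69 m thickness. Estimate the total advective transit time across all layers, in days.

5.22

With flow normal to the layers, continuity requires the same specific discharge q through every layer.
Σ(b_i/K_i) = 7.73/131 + 1.56/0.233 + 13.4/9.56 = 8.156 d.
q = Δh / Σ(b_i/K_i) = 4.45 / 8.156 = 0.5456 m/day.
In each layer the seepage velocity is v_i = q/n_i, so the layer transit time is t_i = b_i·n_i / q:
  layer 1 (karst limestone): t_1 = 7.73 × 0.02 / 0.5456 = 0.2834 d
  layer 2 (fractured sandstone): t_2 = 1.56 × 0.18 / 0.5456 = 0.5147 d
  layer 3 (weathered basalt): t_3 = 13.4 × 0.18 / 0.5456 = 4.421 d
Total t = Σ t_i = 5.219 days.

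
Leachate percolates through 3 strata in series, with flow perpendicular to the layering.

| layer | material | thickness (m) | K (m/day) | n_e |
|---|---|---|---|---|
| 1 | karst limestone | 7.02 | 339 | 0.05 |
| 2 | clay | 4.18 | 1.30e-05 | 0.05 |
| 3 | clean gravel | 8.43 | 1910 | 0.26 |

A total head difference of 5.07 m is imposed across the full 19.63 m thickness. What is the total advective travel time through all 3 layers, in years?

478

With flow normal to the layers, continuity requires the same specific discharge q through every layer.
Σ(b_i/K_i) = 7.02/339 + 4.18/1.30e-05 + 8.43/1910 = 3.215e+05 d.
q = Δh / Σ(b_i/K_i) = 5.07 / 3.215e+05 = 1.577e-05 m/day.
In each layer the seepage velocity is v_i = q/n_i, so the layer transit time is t_i = b_i·n_i / q:
  layer 1 (karst limestone): t_1 = 7.02 × 0.05 / 1.577e-05 = 22260 d
  layer 2 (clay): t_2 = 4.18 × 0.05 / 1.577e-05 = 13255 d
  layer 3 (clean gravel): t_3 = 8.43 × 0.26 / 1.577e-05 = 1.390e+05 d
Total t = Σ t_i = 1.745e+05 days = 477.8 years.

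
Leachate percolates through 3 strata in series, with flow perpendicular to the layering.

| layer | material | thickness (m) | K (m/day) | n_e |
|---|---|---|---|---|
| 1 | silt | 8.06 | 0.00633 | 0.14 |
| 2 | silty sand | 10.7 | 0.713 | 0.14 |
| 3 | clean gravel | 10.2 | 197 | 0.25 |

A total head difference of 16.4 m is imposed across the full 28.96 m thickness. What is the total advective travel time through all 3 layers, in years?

With flow normal to the layers, continuity requires the same specific discharge q through every layer.
Σ(b_i/K_i) = 8.06/0.00633 + 10.7/0.713 + 10.2/197 = 1288 d.
q = Δh / Σ(b_i/K_i) = 16.4 / 1288 = 0.01273 m/day.
In each layer the seepage velocity is v_i = q/n_i, so the layer transit time is t_i = b_i·n_i / q:
  layer 1 (silt): t_1 = 8.06 × 0.14 / 0.01273 = 88.65 d
  layer 2 (silty sand): t_2 = 10.7 × 0.14 / 0.01273 = 117.7 d
  layer 3 (clean gravel): t_3 = 10.2 × 0.25 / 0.01273 = 200.3 d
Total t = Σ t_i = 406.7 days = 1.113 years.

1.11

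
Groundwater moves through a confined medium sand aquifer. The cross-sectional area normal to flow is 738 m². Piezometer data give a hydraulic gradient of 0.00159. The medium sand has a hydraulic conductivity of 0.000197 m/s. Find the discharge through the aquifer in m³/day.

Convert K: 0.000197 m/s × 86400 = 17.02 m/day.
Hydraulic gradient i = 0.00159.
Darcy's law: Q = K · A · i = 17.02 × 738.0 × 0.001590 = 19.97 m³/day.

20.0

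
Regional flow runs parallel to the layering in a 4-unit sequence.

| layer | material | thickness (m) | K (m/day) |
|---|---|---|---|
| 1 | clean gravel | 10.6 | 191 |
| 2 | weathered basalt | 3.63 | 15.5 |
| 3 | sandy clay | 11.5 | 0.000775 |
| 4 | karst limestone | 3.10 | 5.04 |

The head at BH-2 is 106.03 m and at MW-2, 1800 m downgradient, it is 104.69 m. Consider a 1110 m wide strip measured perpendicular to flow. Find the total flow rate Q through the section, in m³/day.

Flow is parallel to layering, so each bed carries its own Darcy discharge and the transmissivities add.
Σ(K_i·b_i) = 191×10.6 + 15.5×3.63 + 0.000775×11.5 + 5.04×3.10 = 2096 m²/day.
Hydraulic gradient i = (106.03 − 104.69) / 1800 = 1.34 / 1800 = 0.0007444.
Q = Σ(K_i·b_i) · W · i = 2096 × 1110 × 0.0007444 = 1732 m³/day.

1730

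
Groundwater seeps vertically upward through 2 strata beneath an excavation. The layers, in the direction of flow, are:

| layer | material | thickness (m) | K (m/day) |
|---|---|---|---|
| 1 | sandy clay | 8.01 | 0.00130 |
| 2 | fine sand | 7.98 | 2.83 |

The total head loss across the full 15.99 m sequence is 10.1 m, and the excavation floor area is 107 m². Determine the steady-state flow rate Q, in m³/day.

Flow is perpendicular to layering, so the layers act in series and the equivalent K is the thickness-weighted harmonic mean.
Total thickness L = 8.01 + 7.98 = 15.99 m.
Σ(b_i/K_i) = 8.01/0.00130 + 7.98/2.83 = 6164 d.
K_eq = L / Σ(b_i/K_i) = 15.99 / 6164 = 0.002594 m/day.
Q = K_eq · A · (Δh/L) = 0.002594 × 107 × (10.1/15.99) = 0.1753 m³/day.

0.175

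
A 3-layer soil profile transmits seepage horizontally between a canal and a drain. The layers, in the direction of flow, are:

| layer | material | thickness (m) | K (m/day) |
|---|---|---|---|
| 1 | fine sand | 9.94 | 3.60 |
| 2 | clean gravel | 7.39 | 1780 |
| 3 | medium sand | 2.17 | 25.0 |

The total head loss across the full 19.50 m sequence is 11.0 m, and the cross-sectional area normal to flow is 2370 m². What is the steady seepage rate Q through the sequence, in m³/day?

9140

Flow is perpendicular to layering, so the layers act in series and the equivalent K is the thickness-weighted harmonic mean.
Total thickness L = 9.94 + 7.39 + 2.17 = 19.50 m.
Σ(b_i/K_i) = 9.94/3.60 + 7.39/1780 + 2.17/25.0 = 2.852 d.
K_eq = L / Σ(b_i/K_i) = 19.50 / 2.852 = 6.837 m/day.
Q = K_eq · A · (Δh/L) = 6.837 × 2370 × (11.0/19.50) = 9141 m³/day.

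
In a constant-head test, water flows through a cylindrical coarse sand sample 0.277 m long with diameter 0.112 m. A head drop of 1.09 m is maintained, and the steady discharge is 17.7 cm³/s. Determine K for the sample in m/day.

Cross-sectional area A = π·(d/2)² = π × (0.112/2)² = 0.009852 m².
Convert discharge: 17.7 cm³/s = 1.770e-05 m³/s.
Darcy's law rearranged: K = Q·L / (A·Δh) = 1.770e-05 × 0.277 / (0.009852 × 1.09) = 0.0004566 m/s = 39.45 m/day.

39.4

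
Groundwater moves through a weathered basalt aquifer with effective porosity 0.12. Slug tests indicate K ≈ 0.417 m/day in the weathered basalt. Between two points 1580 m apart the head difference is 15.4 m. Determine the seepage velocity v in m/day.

Hydraulic gradient i = Δh / L = 15.4 / 1580 = 0.009747.
Darcy flux q = K · i = 0.4170 × 0.009747 = 0.004064 m/day.
Seepage velocity v = q / n_e = 0.004064 / 0.12 = 0.03387 m/day.

0.0339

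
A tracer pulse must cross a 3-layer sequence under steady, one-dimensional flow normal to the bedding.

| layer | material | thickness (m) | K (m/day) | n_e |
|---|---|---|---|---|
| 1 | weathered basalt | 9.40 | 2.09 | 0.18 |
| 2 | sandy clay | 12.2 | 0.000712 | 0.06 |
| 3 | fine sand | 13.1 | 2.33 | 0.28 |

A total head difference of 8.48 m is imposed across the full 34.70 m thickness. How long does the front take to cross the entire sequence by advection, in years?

With flow normal to the layers, continuity requires the same specific discharge q through every layer.
Σ(b_i/K_i) = 9.40/2.09 + 12.2/0.000712 + 13.1/2.33 = 17145 d.
q = Δh / Σ(b_i/K_i) = 8.48 / 17145 = 0.0004946 m/day.
In each layer the seepage velocity is v_i = q/n_i, so the layer transit time is t_i = b_i·n_i / q:
  layer 1 (weathered basalt): t_1 = 9.40 × 0.18 / 0.0004946 = 3421 d
  layer 2 (sandy clay): t_2 = 12.2 × 0.06 / 0.0004946 = 1480 d
  layer 3 (fine sand): t_3 = 13.1 × 0.28 / 0.0004946 = 7416 d
Total t = Σ t_i = 12317 days = 33.72 years.

33.7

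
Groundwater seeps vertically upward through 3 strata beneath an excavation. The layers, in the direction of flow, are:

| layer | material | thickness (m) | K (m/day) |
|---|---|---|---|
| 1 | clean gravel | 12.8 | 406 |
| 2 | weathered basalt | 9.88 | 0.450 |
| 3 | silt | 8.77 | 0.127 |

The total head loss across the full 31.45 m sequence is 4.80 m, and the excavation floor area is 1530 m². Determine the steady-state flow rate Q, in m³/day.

Flow is perpendicular to layering, so the layers act in series and the equivalent K is the thickness-weighted harmonic mean.
Total thickness L = 12.8 + 9.88 + 8.77 = 31.45 m.
Σ(b_i/K_i) = 12.8/406 + 9.88/0.450 + 8.77/0.127 = 91.04 d.
K_eq = L / Σ(b_i/K_i) = 31.45 / 91.04 = 0.3454 m/day.
Q = K_eq · A · (Δh/L) = 0.3454 × 1530 × (4.80/31.45) = 80.67 m³/day.

80.7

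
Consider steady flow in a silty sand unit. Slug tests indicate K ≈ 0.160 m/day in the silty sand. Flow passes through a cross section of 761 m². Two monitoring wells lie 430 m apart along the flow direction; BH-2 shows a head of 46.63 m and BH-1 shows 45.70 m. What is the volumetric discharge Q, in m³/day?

0.263

Hydraulic gradient i = (46.63 − 45.70) / 430 = 0.93 / 430 = 0.002163.
Darcy's law: Q = K · A · i = 0.1600 × 761.0 × 0.002163 = 0.2633 m³/day.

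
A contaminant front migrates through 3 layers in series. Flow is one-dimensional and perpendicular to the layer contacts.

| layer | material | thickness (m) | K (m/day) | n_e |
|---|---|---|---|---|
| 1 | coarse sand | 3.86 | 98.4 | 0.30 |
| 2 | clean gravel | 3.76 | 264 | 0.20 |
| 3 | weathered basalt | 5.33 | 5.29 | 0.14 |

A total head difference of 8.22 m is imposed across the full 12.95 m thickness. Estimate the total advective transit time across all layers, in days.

With flow normal to the layers, continuity requires the same specific discharge q through every layer.
Σ(b_i/K_i) = 3.86/98.4 + 3.76/264 + 5.33/5.29 = 1.061 d.
q = Δh / Σ(b_i/K_i) = 8.22 / 1.061 = 7.747 m/day.
In each layer the seepage velocity is v_i = q/n_i, so the layer transit time is t_i = b_i·n_i / q:
  layer 1 (coarse sand): t_1 = 3.86 × 0.30 / 7.747 = 0.1495 d
  layer 2 (clean gravel): t_2 = 3.76 × 0.20 / 7.747 = 0.09707 d
  layer 3 (weathered basalt): t_3 = 5.33 × 0.14 / 7.747 = 0.09632 d
Total t = Σ t_i = 0.3429 days.

0.343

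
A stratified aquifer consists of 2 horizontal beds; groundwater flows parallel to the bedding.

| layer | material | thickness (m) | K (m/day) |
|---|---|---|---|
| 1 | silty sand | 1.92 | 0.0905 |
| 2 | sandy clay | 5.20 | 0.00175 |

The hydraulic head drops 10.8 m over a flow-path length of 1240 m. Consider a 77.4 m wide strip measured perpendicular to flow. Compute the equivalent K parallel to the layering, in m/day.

Flow is parallel to layering, so each bed carries its own Darcy discharge and the transmissivities add.
Σ(K_i·b_i) = 0.0905×1.92 + 0.00175×5.20 = 0.1829 m²/day.
Total thickness b = 7.120 m, so K_eq = Σ(K_i·b_i)/b = 0.02568 m/day.

0.0257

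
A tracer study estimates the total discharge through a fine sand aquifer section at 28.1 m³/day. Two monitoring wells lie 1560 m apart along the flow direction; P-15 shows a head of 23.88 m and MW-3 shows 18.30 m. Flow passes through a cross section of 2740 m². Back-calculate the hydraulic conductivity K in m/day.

Hydraulic gradient i = (23.88 − 18.30) / 1560 = 5.58 / 1560 = 0.003577.
From Q = K·A·i, K = Q / (A·i) = 28.1 / (2740 × 0.003577) = 2.867 m/day.

2.87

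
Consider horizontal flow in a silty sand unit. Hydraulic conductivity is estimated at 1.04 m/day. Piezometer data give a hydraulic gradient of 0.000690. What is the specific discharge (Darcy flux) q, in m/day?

0.000718

Hydraulic gradient i = 0.000690.
Specific discharge q = K · i = 1.040 × 0.0006900 = 0.0007176 m/day.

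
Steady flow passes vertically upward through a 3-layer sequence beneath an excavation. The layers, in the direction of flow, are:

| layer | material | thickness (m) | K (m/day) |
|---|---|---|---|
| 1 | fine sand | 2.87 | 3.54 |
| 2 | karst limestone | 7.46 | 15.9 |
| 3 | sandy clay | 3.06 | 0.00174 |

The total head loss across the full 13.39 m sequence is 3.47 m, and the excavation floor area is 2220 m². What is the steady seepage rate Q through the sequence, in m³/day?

Flow is perpendicular to layering, so the layers act in series and the equivalent K is the thickness-weighted harmonic mean.
Total thickness L = 2.87 + 7.46 + 3.06 = 13.39 m.
Σ(b_i/K_i) = 2.87/3.54 + 7.46/15.9 + 3.06/0.00174 = 1760 d.
K_eq = L / Σ(b_i/K_i) = 13.39 / 1760 = 0.007608 m/day.
Q = K_eq · A · (Δh/L) = 0.007608 × 2220 × (3.47/13.39) = 4.377 m³/day.

4.38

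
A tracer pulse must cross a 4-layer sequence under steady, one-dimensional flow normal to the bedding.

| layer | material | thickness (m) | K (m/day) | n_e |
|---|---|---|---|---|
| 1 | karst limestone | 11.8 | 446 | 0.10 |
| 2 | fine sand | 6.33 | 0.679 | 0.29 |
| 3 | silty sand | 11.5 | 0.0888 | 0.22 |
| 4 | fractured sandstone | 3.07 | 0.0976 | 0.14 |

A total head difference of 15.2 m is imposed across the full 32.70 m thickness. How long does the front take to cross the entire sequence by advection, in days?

With flow normal to the layers, continuity requires the same specific discharge q through every layer.
Σ(b_i/K_i) = 11.8/446 + 6.33/0.679 + 11.5/0.0888 + 3.07/0.0976 = 170.3 d.
q = Δh / Σ(b_i/K_i) = 15.2 / 170.3 = 0.08925 m/day.
In each layer the seepage velocity is v_i = q/n_i, so the layer transit time is t_i = b_i·n_i / q:
  layer 1 (karst limestone): t_1 = 11.8 × 0.10 / 0.08925 = 13.22 d
  layer 2 (fine sand): t_2 = 6.33 × 0.29 / 0.08925 = 20.57 d
  layer 3 (silty sand): t_3 = 11.5 × 0.22 / 0.08925 = 28.35 d
  layer 4 (fractured sandstone): t_4 = 3.07 × 0.14 / 0.08925 = 4.816 d
Total t = Σ t_i = 66.95 days.

67.0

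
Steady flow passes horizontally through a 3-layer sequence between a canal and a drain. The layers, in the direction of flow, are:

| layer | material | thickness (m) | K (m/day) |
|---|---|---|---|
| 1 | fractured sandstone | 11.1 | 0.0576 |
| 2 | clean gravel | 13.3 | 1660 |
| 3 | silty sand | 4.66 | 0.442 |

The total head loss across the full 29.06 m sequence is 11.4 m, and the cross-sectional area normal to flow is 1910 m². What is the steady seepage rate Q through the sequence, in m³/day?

Flow is perpendicular to layering, so the layers act in series and the equivalent K is the thickness-weighted harmonic mean.
Total thickness L = 11.1 + 13.3 + 4.66 = 29.06 m.
Σ(b_i/K_i) = 11.1/0.0576 + 13.3/1660 + 4.66/0.442 = 203.3 d.
K_eq = L / Σ(b_i/K_i) = 29.06 / 203.3 = 0.1430 m/day.
Q = K_eq · A · (Δh/L) = 0.1430 × 1910 × (11.4/29.06) = 107.1 m³/day.

107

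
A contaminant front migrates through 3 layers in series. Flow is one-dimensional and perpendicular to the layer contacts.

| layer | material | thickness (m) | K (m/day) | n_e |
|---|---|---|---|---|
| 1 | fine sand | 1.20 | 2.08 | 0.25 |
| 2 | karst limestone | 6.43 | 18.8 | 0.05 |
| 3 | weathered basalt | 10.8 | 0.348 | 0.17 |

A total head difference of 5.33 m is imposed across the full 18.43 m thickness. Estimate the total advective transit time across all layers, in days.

14.7

With flow normal to the layers, continuity requires the same specific discharge q through every layer.
Σ(b_i/K_i) = 1.20/2.08 + 6.43/18.8 + 10.8/0.348 = 31.95 d.
q = Δh / Σ(b_i/K_i) = 5.33 / 31.95 = 0.1668 m/day.
In each layer the seepage velocity is v_i = q/n_i, so the layer transit time is t_i = b_i·n_i / q:
  layer 1 (fine sand): t_1 = 1.20 × 0.25 / 0.1668 = 1.799 d
  layer 2 (karst limestone): t_2 = 6.43 × 0.05 / 0.1668 = 1.927 d
  layer 3 (weathered basalt): t_3 = 10.8 × 0.17 / 0.1668 = 11.01 d
Total t = Σ t_i = 14.73 days.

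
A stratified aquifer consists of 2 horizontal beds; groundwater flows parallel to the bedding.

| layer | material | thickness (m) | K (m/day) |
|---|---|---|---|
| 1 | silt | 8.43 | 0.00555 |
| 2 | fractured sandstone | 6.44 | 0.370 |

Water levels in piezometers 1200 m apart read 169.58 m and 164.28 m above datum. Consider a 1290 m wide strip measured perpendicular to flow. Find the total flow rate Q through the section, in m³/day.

Flow is parallel to layering, so each bed carries its own Darcy discharge and the transmissivities add.
Σ(K_i·b_i) = 0.00555×8.43 + 0.370×6.44 = 2.430 m²/day.
Hydraulic gradient i = (169.58 − 164.28) / 1200 = 5.3 / 1200 = 0.004417.
Q = Σ(K_i·b_i) · W · i = 2.430 × 1290 × 0.004417 = 13.84 m³/day.

13.8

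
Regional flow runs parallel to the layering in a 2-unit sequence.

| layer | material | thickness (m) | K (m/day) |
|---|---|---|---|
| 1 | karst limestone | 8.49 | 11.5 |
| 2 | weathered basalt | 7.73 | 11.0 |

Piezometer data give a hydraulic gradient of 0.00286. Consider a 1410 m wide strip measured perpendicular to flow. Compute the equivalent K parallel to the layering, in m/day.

11.3

Flow is parallel to layering, so each bed carries its own Darcy discharge and the transmissivities add.
Σ(K_i·b_i) = 11.5×8.49 + 11.0×7.73 = 182.7 m²/day.
Total thickness b = 16.22 m, so K_eq = Σ(K_i·b_i)/b = 11.26 m/day.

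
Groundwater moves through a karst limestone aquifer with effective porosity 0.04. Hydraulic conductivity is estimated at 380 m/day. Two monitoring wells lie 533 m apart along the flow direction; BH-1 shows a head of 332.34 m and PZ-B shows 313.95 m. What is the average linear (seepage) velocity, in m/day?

Hydraulic gradient i = (332.34 − 313.95) / 533 = 18.39 / 533 = 0.03450.
Darcy flux q = K · i = 380.0 × 0.03450 = 13.11 m/day.
Seepage velocity v = q / n_e = 13.11 / 0.04 = 327.8 m/day.

328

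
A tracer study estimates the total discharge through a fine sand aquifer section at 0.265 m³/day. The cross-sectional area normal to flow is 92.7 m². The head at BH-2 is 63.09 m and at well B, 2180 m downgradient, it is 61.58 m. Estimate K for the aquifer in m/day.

Hydraulic gradient i = (63.09 − 61.58) / 2180 = 1.51 / 2180 = 0.0006927.
From Q = K·A·i, K = Q / (A·i) = 0.265 / (92.70 × 0.0006927) = 4.127 m/day.

4.13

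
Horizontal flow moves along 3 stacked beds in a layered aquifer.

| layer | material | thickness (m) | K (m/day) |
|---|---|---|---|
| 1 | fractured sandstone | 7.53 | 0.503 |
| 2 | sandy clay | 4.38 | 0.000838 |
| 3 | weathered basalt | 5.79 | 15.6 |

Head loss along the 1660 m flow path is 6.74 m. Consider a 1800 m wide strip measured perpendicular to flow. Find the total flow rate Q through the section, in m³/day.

688

Flow is parallel to layering, so each bed carries its own Darcy discharge and the transmissivities add.
Σ(K_i·b_i) = 0.503×7.53 + 0.000838×4.38 + 15.6×5.79 = 94.12 m²/day.
Hydraulic gradient i = Δh / L = 6.74 / 1660 = 0.004060.
Q = Σ(K_i·b_i) · W · i = 94.12 × 1800 × 0.004060 = 687.8 m³/day.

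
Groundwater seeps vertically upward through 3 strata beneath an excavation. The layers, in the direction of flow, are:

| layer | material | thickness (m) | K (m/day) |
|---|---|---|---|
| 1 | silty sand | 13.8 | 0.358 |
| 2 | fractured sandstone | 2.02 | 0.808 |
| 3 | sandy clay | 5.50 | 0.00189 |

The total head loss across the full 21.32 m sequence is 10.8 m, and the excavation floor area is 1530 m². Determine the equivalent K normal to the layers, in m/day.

Flow is perpendicular to layering, so the layers act in series and the equivalent K is the thickness-weighted harmonic mean.
Total thickness L = 13.8 + 2.02 + 5.50 = 21.32 m.
Σ(b_i/K_i) = 13.8/0.358 + 2.02/0.808 + 5.50/0.00189 = 2951 d.
K_eq = L / Σ(b_i/K_i) = 21.32 / 2951 = 0.007224 m/day.

0.00722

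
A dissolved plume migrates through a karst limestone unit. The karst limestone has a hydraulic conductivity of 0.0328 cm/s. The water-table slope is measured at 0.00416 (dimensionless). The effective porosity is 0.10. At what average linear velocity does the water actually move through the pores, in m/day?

Convert K: 0.0328 cm/s × 864 = 28.34 m/day.
Hydraulic gradient i = 0.00416.
Darcy flux q = K · i = 28.34 × 0.004160 = 0.1179 m/day.
Seepage velocity v = q / n_e = 0.1179 / 0.10 = 1.179 m/day.

1.18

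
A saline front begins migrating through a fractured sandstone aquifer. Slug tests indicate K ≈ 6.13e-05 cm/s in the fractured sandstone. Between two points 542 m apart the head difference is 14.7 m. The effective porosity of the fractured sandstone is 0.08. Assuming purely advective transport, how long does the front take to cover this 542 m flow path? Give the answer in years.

82.6

Convert K: 6.13e-05 cm/s × 864 = 0.05296 m/day.
Hydraulic gradient i = Δh / L = 14.7 / 542 = 0.02712.
Darcy flux q = K · i = 0.05296 × 0.02712 = 0.001436 m/day.
Seepage velocity v = q / n_e = 0.001436 / 0.08 = 0.01796 m/day.
Travel time t = L / v = 542 / 0.01796 = 30185 days = 82.64 years.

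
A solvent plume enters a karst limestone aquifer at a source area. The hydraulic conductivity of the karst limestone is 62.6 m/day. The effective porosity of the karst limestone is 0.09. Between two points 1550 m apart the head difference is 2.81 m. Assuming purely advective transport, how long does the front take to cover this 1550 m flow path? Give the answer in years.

3.37

Hydraulic gradient i = Δh / L = 2.81 / 1550 = 0.001813.
Darcy flux q = K · i = 62.60 × 0.001813 = 0.1135 m/day.
Seepage velocity v = q / n_e = 0.1135 / 0.09 = 1.261 m/day.
Travel time t = L / v = 1550 / 1.261 = 1229 days = 3.365 years.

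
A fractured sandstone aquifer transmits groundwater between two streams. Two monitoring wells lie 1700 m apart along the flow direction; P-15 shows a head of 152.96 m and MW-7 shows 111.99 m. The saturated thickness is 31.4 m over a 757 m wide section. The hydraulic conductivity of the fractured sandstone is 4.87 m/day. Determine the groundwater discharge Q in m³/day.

2790

Cross-sectional area A = 757 × 31.4 = 23770 m².
Hydraulic gradient i = (152.96 − 111.99) / 1700 = 40.97 / 1700 = 0.02410.
Darcy's law: Q = K · A · i = 4.870 × 23770 × 0.02410 = 2790 m³/day.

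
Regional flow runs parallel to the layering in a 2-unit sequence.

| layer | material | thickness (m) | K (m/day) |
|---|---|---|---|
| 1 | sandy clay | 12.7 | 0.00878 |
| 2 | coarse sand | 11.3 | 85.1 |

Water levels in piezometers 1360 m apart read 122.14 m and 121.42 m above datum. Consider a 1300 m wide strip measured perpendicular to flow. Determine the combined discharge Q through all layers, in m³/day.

Flow is parallel to layering, so each bed carries its own Darcy discharge and the transmissivities add.
Σ(K_i·b_i) = 0.00878×12.7 + 85.1×11.3 = 961.7 m²/day.
Hydraulic gradient i = (122.14 − 121.42) / 1360 = 0.72 / 1360 = 0.0005294.
Q = Σ(K_i·b_i) · W · i = 961.7 × 1300 × 0.0005294 = 661.9 m³/day.

662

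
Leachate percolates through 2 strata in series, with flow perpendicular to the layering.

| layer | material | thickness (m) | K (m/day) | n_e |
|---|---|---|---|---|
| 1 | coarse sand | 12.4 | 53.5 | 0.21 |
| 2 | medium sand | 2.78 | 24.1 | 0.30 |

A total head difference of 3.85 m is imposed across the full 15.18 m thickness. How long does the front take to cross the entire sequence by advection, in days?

With flow normal to the layers, continuity requires the same specific discharge q through every layer.
Σ(b_i/K_i) = 12.4/53.5 + 2.78/24.1 = 0.3471 d.
q = Δh / Σ(b_i/K_i) = 3.85 / 0.3471 = 11.09 m/day.
In each layer the seepage velocity is v_i = q/n_i, so the layer transit time is t_i = b_i·n_i / q:
  layer 1 (coarse sand): t_1 = 12.4 × 0.21 / 11.09 = 0.2348 d
  layer 2 (medium sand): t_2 = 2.78 × 0.30 / 11.09 = 0.07520 d
Total t = Σ t_i = 0.3100 days.

0.310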